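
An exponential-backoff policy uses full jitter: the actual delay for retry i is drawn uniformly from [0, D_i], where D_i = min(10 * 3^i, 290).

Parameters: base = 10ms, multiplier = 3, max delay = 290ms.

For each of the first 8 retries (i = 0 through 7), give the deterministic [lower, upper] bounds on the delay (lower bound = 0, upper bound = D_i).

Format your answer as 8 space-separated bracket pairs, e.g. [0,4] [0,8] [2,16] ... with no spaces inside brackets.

Answer: [0,10] [0,30] [0,90] [0,270] [0,290] [0,290] [0,290] [0,290]

Derivation:
Computing bounds per retry:
  i=0: D_i=min(10*3^0,290)=10, bounds=[0,10]
  i=1: D_i=min(10*3^1,290)=30, bounds=[0,30]
  i=2: D_i=min(10*3^2,290)=90, bounds=[0,90]
  i=3: D_i=min(10*3^3,290)=270, bounds=[0,270]
  i=4: D_i=min(10*3^4,290)=290, bounds=[0,290]
  i=5: D_i=min(10*3^5,290)=290, bounds=[0,290]
  i=6: D_i=min(10*3^6,290)=290, bounds=[0,290]
  i=7: D_i=min(10*3^7,290)=290, bounds=[0,290]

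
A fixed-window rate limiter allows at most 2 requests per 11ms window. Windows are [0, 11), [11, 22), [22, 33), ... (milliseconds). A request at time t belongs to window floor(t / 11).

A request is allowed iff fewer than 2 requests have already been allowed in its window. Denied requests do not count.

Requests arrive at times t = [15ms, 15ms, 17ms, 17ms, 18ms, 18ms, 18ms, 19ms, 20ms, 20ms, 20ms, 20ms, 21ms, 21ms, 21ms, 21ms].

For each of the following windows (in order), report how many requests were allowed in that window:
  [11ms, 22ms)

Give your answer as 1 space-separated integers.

Answer: 2

Derivation:
Processing requests:
  req#1 t=15ms (window 1): ALLOW
  req#2 t=15ms (window 1): ALLOW
  req#3 t=17ms (window 1): DENY
  req#4 t=17ms (window 1): DENY
  req#5 t=18ms (window 1): DENY
  req#6 t=18ms (window 1): DENY
  req#7 t=18ms (window 1): DENY
  req#8 t=19ms (window 1): DENY
  req#9 t=20ms (window 1): DENY
  req#10 t=20ms (window 1): DENY
  req#11 t=20ms (window 1): DENY
  req#12 t=20ms (window 1): DENY
  req#13 t=21ms (window 1): DENY
  req#14 t=21ms (window 1): DENY
  req#15 t=21ms (window 1): DENY
  req#16 t=21ms (window 1): DENY

Allowed counts by window: 2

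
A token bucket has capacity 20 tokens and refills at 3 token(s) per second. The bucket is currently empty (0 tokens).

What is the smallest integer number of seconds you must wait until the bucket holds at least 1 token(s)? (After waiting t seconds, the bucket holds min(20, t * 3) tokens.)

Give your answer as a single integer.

Need t * 3 >= 1, so t >= 1/3.
Smallest integer t = ceil(1/3) = 1.

Answer: 1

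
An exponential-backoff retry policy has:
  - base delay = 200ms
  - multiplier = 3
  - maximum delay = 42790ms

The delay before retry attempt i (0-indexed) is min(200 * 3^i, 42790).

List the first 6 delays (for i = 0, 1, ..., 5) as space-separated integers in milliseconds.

Answer: 200 600 1800 5400 16200 42790

Derivation:
Computing each delay:
  i=0: min(200*3^0, 42790) = 200
  i=1: min(200*3^1, 42790) = 600
  i=2: min(200*3^2, 42790) = 1800
  i=3: min(200*3^3, 42790) = 5400
  i=4: min(200*3^4, 42790) = 16200
  i=5: min(200*3^5, 42790) = 42790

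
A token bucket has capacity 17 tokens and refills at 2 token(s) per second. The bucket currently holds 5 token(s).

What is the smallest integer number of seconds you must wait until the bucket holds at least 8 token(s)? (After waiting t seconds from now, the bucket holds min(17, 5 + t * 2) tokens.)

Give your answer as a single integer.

Answer: 2

Derivation:
Need 5 + t * 2 >= 8, so t >= 3/2.
Smallest integer t = ceil(3/2) = 2.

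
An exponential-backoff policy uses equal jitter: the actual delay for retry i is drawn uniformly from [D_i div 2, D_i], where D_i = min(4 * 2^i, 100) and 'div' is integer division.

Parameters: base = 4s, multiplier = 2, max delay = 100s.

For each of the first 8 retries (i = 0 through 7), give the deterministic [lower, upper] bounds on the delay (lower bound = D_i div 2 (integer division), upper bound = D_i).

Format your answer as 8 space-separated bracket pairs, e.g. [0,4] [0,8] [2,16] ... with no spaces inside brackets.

Computing bounds per retry:
  i=0: D_i=min(4*2^0,100)=4, bounds=[2,4]
  i=1: D_i=min(4*2^1,100)=8, bounds=[4,8]
  i=2: D_i=min(4*2^2,100)=16, bounds=[8,16]
  i=3: D_i=min(4*2^3,100)=32, bounds=[16,32]
  i=4: D_i=min(4*2^4,100)=64, bounds=[32,64]
  i=5: D_i=min(4*2^5,100)=100, bounds=[50,100]
  i=6: D_i=min(4*2^6,100)=100, bounds=[50,100]
  i=7: D_i=min(4*2^7,100)=100, bounds=[50,100]

Answer: [2,4] [4,8] [8,16] [16,32] [32,64] [50,100] [50,100] [50,100]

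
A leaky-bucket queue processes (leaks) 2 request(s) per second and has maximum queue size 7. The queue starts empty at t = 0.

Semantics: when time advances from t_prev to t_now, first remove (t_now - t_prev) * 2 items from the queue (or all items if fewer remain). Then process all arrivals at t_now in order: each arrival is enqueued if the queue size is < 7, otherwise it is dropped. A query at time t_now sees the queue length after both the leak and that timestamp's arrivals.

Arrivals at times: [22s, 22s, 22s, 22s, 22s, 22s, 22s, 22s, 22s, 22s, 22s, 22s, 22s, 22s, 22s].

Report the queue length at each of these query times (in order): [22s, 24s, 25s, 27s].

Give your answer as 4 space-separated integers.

Queue lengths at query times:
  query t=22s: backlog = 7
  query t=24s: backlog = 3
  query t=25s: backlog = 1
  query t=27s: backlog = 0

Answer: 7 3 1 0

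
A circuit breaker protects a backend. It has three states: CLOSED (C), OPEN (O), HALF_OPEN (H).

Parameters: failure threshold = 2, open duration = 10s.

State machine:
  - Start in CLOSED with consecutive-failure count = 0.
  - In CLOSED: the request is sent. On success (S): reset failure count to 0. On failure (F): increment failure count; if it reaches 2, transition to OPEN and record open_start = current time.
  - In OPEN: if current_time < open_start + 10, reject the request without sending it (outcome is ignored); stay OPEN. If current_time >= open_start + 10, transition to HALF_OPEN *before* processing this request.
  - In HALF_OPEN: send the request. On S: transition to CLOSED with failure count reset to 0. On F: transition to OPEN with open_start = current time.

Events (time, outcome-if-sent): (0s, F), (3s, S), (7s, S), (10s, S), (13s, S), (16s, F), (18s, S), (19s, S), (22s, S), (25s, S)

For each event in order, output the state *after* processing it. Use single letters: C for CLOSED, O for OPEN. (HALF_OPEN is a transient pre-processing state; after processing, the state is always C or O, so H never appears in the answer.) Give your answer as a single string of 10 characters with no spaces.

Answer: CCCCCCCCCC

Derivation:
State after each event:
  event#1 t=0s outcome=F: state=CLOSED
  event#2 t=3s outcome=S: state=CLOSED
  event#3 t=7s outcome=S: state=CLOSED
  event#4 t=10s outcome=S: state=CLOSED
  event#5 t=13s outcome=S: state=CLOSED
  event#6 t=16s outcome=F: state=CLOSED
  event#7 t=18s outcome=S: state=CLOSED
  event#8 t=19s outcome=S: state=CLOSED
  event#9 t=22s outcome=S: state=CLOSED
  event#10 t=25s outcome=S: state=CLOSED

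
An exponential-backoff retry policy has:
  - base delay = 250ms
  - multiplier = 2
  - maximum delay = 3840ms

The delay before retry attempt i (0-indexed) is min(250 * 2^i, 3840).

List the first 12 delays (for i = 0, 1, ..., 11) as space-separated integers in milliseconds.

Answer: 250 500 1000 2000 3840 3840 3840 3840 3840 3840 3840 3840

Derivation:
Computing each delay:
  i=0: min(250*2^0, 3840) = 250
  i=1: min(250*2^1, 3840) = 500
  i=2: min(250*2^2, 3840) = 1000
  i=3: min(250*2^3, 3840) = 2000
  i=4: min(250*2^4, 3840) = 3840
  i=5: min(250*2^5, 3840) = 3840
  i=6: min(250*2^6, 3840) = 3840
  i=7: min(250*2^7, 3840) = 3840
  i=8: min(250*2^8, 3840) = 3840
  i=9: min(250*2^9, 3840) = 3840
  i=10: min(250*2^10, 3840) = 3840
  i=11: min(250*2^11, 3840) = 3840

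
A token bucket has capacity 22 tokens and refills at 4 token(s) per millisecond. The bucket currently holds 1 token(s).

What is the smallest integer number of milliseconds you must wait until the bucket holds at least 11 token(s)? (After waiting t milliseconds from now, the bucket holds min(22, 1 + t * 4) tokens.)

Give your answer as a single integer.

Need 1 + t * 4 >= 11, so t >= 10/4.
Smallest integer t = ceil(10/4) = 3.

Answer: 3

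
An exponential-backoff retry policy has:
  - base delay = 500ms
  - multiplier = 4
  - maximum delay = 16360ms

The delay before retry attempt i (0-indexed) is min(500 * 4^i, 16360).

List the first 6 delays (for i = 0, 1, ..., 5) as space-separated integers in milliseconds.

Computing each delay:
  i=0: min(500*4^0, 16360) = 500
  i=1: min(500*4^1, 16360) = 2000
  i=2: min(500*4^2, 16360) = 8000
  i=3: min(500*4^3, 16360) = 16360
  i=4: min(500*4^4, 16360) = 16360
  i=5: min(500*4^5, 16360) = 16360

Answer: 500 2000 8000 16360 16360 16360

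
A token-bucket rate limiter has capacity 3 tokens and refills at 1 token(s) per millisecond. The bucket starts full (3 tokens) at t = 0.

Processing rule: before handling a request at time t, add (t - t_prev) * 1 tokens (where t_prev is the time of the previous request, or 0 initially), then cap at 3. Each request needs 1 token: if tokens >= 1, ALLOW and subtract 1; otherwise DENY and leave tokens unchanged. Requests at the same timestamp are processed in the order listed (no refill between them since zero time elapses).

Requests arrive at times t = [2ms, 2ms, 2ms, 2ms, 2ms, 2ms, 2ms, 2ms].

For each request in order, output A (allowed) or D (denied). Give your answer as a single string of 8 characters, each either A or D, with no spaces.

Simulating step by step:
  req#1 t=2ms: ALLOW
  req#2 t=2ms: ALLOW
  req#3 t=2ms: ALLOW
  req#4 t=2ms: DENY
  req#5 t=2ms: DENY
  req#6 t=2ms: DENY
  req#7 t=2ms: DENY
  req#8 t=2ms: DENY

Answer: AAADDDDD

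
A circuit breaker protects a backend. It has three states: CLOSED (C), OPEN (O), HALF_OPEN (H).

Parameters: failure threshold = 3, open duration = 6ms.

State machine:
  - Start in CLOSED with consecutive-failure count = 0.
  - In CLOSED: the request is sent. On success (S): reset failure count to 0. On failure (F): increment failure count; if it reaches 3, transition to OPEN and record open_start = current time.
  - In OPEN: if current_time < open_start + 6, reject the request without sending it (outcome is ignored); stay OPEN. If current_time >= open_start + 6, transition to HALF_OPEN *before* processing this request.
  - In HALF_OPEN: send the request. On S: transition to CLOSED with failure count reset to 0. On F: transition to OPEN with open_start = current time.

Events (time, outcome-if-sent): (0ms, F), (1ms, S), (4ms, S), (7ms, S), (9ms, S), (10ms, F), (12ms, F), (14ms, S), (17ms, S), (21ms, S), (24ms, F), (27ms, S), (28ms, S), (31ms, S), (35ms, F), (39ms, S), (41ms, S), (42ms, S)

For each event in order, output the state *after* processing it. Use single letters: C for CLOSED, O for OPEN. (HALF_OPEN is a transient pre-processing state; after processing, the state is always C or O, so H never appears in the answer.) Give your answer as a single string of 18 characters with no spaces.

Answer: CCCCCCCCCCCCCCCCCC

Derivation:
State after each event:
  event#1 t=0ms outcome=F: state=CLOSED
  event#2 t=1ms outcome=S: state=CLOSED
  event#3 t=4ms outcome=S: state=CLOSED
  event#4 t=7ms outcome=S: state=CLOSED
  event#5 t=9ms outcome=S: state=CLOSED
  event#6 t=10ms outcome=F: state=CLOSED
  event#7 t=12ms outcome=F: state=CLOSED
  event#8 t=14ms outcome=S: state=CLOSED
  event#9 t=17ms outcome=S: state=CLOSED
  event#10 t=21ms outcome=S: state=CLOSED
  event#11 t=24ms outcome=F: state=CLOSED
  event#12 t=27ms outcome=S: state=CLOSED
  event#13 t=28ms outcome=S: state=CLOSED
  event#14 t=31ms outcome=S: state=CLOSED
  event#15 t=35ms outcome=F: state=CLOSED
  event#16 t=39ms outcome=S: state=CLOSED
  event#17 t=41ms outcome=S: state=CLOSED
  event#18 t=42ms outcome=S: state=CLOSED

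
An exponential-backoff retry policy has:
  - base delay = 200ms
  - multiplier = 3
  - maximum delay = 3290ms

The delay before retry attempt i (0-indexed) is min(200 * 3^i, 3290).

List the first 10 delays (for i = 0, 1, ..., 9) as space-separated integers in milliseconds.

Computing each delay:
  i=0: min(200*3^0, 3290) = 200
  i=1: min(200*3^1, 3290) = 600
  i=2: min(200*3^2, 3290) = 1800
  i=3: min(200*3^3, 3290) = 3290
  i=4: min(200*3^4, 3290) = 3290
  i=5: min(200*3^5, 3290) = 3290
  i=6: min(200*3^6, 3290) = 3290
  i=7: min(200*3^7, 3290) = 3290
  i=8: min(200*3^8, 3290) = 3290
  i=9: min(200*3^9, 3290) = 3290

Answer: 200 600 1800 3290 3290 3290 3290 3290 3290 3290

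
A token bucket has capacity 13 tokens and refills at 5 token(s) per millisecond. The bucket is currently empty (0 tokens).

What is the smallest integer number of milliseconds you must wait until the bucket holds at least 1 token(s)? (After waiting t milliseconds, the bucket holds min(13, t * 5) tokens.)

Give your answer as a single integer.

Need t * 5 >= 1, so t >= 1/5.
Smallest integer t = ceil(1/5) = 1.

Answer: 1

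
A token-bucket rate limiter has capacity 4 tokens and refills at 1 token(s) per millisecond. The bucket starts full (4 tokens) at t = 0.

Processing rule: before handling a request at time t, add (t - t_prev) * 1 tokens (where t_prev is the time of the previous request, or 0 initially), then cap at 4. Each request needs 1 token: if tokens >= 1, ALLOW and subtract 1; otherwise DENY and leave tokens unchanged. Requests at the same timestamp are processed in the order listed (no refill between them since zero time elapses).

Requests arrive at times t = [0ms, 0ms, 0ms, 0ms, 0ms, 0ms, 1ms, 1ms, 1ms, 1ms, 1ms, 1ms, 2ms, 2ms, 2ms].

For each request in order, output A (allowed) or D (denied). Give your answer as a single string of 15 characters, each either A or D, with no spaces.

Answer: AAAADDADDDDDADD

Derivation:
Simulating step by step:
  req#1 t=0ms: ALLOW
  req#2 t=0ms: ALLOW
  req#3 t=0ms: ALLOW
  req#4 t=0ms: ALLOW
  req#5 t=0ms: DENY
  req#6 t=0ms: DENY
  req#7 t=1ms: ALLOW
  req#8 t=1ms: DENY
  req#9 t=1ms: DENY
  req#10 t=1ms: DENY
  req#11 t=1ms: DENY
  req#12 t=1ms: DENY
  req#13 t=2ms: ALLOW
  req#14 t=2ms: DENY
  req#15 t=2ms: DENY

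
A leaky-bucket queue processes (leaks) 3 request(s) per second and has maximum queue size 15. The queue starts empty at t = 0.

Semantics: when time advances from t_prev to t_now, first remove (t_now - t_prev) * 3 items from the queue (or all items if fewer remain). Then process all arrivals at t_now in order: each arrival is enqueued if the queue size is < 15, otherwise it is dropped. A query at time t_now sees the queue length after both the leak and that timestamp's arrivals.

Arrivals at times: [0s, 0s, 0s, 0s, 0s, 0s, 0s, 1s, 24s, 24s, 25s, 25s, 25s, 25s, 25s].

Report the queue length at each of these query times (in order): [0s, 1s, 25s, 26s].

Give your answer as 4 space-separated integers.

Queue lengths at query times:
  query t=0s: backlog = 7
  query t=1s: backlog = 5
  query t=25s: backlog = 5
  query t=26s: backlog = 2

Answer: 7 5 5 2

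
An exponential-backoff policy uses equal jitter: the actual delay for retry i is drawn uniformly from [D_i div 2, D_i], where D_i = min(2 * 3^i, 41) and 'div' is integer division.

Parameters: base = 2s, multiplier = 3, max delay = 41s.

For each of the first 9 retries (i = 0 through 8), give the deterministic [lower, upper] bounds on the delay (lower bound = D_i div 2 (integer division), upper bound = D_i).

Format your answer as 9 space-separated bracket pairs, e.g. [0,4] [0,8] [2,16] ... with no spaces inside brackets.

Answer: [1,2] [3,6] [9,18] [20,41] [20,41] [20,41] [20,41] [20,41] [20,41]

Derivation:
Computing bounds per retry:
  i=0: D_i=min(2*3^0,41)=2, bounds=[1,2]
  i=1: D_i=min(2*3^1,41)=6, bounds=[3,6]
  i=2: D_i=min(2*3^2,41)=18, bounds=[9,18]
  i=3: D_i=min(2*3^3,41)=41, bounds=[20,41]
  i=4: D_i=min(2*3^4,41)=41, bounds=[20,41]
  i=5: D_i=min(2*3^5,41)=41, bounds=[20,41]
  i=6: D_i=min(2*3^6,41)=41, bounds=[20,41]
  i=7: D_i=min(2*3^7,41)=41, bounds=[20,41]
  i=8: D_i=min(2*3^8,41)=41, bounds=[20,41]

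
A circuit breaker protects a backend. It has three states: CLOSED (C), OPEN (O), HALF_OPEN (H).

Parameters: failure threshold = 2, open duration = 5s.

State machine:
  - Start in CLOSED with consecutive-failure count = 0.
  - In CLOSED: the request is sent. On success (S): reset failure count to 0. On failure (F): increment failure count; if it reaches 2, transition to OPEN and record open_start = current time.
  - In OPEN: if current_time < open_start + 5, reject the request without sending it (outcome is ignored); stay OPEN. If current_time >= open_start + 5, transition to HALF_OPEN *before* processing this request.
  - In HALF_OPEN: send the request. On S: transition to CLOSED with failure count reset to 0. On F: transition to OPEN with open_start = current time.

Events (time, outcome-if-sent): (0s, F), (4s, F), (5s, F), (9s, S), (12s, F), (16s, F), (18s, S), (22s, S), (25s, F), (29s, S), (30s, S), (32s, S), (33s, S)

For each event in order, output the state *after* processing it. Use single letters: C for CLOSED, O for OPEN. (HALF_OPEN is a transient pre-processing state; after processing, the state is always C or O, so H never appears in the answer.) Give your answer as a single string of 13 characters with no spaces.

Answer: COOCCOOCCCCCC

Derivation:
State after each event:
  event#1 t=0s outcome=F: state=CLOSED
  event#2 t=4s outcome=F: state=OPEN
  event#3 t=5s outcome=F: state=OPEN
  event#4 t=9s outcome=S: state=CLOSED
  event#5 t=12s outcome=F: state=CLOSED
  event#6 t=16s outcome=F: state=OPEN
  event#7 t=18s outcome=S: state=OPEN
  event#8 t=22s outcome=S: state=CLOSED
  event#9 t=25s outcome=F: state=CLOSED
  event#10 t=29s outcome=S: state=CLOSED
  event#11 t=30s outcome=S: state=CLOSED
  event#12 t=32s outcome=S: state=CLOSED
  event#13 t=33s outcome=S: state=CLOSED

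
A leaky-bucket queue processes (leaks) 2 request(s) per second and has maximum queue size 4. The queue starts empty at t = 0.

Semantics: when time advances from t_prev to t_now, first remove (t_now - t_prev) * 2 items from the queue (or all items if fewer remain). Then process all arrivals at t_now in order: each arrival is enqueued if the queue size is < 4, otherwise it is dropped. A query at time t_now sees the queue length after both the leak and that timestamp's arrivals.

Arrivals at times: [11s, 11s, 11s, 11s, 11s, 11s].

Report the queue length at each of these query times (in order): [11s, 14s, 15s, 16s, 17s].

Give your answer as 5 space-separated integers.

Answer: 4 0 0 0 0

Derivation:
Queue lengths at query times:
  query t=11s: backlog = 4
  query t=14s: backlog = 0
  query t=15s: backlog = 0
  query t=16s: backlog = 0
  query t=17s: backlog = 0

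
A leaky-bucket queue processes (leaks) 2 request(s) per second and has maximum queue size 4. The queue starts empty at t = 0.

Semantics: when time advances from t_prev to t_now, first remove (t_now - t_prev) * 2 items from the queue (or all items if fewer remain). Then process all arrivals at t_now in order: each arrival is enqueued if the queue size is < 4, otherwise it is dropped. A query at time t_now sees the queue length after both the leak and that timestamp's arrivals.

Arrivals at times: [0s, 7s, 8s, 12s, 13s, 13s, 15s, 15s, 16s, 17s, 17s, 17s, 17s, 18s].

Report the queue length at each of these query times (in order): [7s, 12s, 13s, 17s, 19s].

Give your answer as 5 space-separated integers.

Answer: 1 1 2 4 1

Derivation:
Queue lengths at query times:
  query t=7s: backlog = 1
  query t=12s: backlog = 1
  query t=13s: backlog = 2
  query t=17s: backlog = 4
  query t=19s: backlog = 1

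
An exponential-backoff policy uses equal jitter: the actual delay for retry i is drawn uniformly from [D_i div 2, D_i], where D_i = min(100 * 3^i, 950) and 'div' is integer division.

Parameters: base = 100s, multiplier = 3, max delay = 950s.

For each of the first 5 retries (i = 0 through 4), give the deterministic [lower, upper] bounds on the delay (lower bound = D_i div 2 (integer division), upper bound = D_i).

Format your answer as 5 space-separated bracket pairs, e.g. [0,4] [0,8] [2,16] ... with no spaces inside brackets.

Answer: [50,100] [150,300] [450,900] [475,950] [475,950]

Derivation:
Computing bounds per retry:
  i=0: D_i=min(100*3^0,950)=100, bounds=[50,100]
  i=1: D_i=min(100*3^1,950)=300, bounds=[150,300]
  i=2: D_i=min(100*3^2,950)=900, bounds=[450,900]
  i=3: D_i=min(100*3^3,950)=950, bounds=[475,950]
  i=4: D_i=min(100*3^4,950)=950, bounds=[475,950]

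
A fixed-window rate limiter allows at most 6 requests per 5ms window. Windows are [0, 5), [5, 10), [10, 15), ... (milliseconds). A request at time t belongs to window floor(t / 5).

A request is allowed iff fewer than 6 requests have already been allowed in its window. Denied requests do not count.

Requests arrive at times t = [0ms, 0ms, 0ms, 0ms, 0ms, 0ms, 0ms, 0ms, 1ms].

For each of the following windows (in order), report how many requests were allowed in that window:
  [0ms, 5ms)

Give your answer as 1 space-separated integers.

Answer: 6

Derivation:
Processing requests:
  req#1 t=0ms (window 0): ALLOW
  req#2 t=0ms (window 0): ALLOW
  req#3 t=0ms (window 0): ALLOW
  req#4 t=0ms (window 0): ALLOW
  req#5 t=0ms (window 0): ALLOW
  req#6 t=0ms (window 0): ALLOW
  req#7 t=0ms (window 0): DENY
  req#8 t=0ms (window 0): DENY
  req#9 t=1ms (window 0): DENY

Allowed counts by window: 6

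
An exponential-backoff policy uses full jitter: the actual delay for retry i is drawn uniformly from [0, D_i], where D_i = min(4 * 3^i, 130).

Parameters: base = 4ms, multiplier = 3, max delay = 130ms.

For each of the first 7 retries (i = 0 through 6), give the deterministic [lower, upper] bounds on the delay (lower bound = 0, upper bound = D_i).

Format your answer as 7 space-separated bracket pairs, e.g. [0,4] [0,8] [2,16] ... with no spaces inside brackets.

Computing bounds per retry:
  i=0: D_i=min(4*3^0,130)=4, bounds=[0,4]
  i=1: D_i=min(4*3^1,130)=12, bounds=[0,12]
  i=2: D_i=min(4*3^2,130)=36, bounds=[0,36]
  i=3: D_i=min(4*3^3,130)=108, bounds=[0,108]
  i=4: D_i=min(4*3^4,130)=130, bounds=[0,130]
  i=5: D_i=min(4*3^5,130)=130, bounds=[0,130]
  i=6: D_i=min(4*3^6,130)=130, bounds=[0,130]

Answer: [0,4] [0,12] [0,36] [0,108] [0,130] [0,130] [0,130]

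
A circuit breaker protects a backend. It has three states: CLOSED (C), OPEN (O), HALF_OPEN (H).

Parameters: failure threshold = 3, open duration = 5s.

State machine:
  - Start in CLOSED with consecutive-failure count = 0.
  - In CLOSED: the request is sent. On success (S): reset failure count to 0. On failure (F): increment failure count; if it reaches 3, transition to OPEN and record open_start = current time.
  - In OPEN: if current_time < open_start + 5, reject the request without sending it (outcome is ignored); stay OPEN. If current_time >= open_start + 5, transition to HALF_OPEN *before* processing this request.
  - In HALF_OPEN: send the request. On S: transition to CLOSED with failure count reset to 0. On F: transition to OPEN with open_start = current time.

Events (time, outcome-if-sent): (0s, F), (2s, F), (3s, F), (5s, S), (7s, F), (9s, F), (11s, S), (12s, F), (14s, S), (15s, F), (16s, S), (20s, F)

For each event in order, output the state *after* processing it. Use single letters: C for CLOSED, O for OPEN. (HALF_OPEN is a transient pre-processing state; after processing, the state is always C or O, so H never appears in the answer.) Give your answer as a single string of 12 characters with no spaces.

Answer: CCOOOOOOCCCC

Derivation:
State after each event:
  event#1 t=0s outcome=F: state=CLOSED
  event#2 t=2s outcome=F: state=CLOSED
  event#3 t=3s outcome=F: state=OPEN
  event#4 t=5s outcome=S: state=OPEN
  event#5 t=7s outcome=F: state=OPEN
  event#6 t=9s outcome=F: state=OPEN
  event#7 t=11s outcome=S: state=OPEN
  event#8 t=12s outcome=F: state=OPEN
  event#9 t=14s outcome=S: state=CLOSED
  event#10 t=15s outcome=F: state=CLOSED
  event#11 t=16s outcome=S: state=CLOSED
  event#12 t=20s outcome=F: state=CLOSED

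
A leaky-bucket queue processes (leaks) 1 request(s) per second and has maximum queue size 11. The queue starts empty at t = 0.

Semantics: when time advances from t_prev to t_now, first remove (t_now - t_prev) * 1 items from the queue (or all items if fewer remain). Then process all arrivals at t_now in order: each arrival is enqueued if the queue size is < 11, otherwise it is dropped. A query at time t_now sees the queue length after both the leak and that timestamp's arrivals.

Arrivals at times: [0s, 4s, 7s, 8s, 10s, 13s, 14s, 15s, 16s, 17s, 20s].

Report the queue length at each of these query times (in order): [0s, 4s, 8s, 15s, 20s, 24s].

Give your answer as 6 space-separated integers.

Queue lengths at query times:
  query t=0s: backlog = 1
  query t=4s: backlog = 1
  query t=8s: backlog = 1
  query t=15s: backlog = 1
  query t=20s: backlog = 1
  query t=24s: backlog = 0

Answer: 1 1 1 1 1 0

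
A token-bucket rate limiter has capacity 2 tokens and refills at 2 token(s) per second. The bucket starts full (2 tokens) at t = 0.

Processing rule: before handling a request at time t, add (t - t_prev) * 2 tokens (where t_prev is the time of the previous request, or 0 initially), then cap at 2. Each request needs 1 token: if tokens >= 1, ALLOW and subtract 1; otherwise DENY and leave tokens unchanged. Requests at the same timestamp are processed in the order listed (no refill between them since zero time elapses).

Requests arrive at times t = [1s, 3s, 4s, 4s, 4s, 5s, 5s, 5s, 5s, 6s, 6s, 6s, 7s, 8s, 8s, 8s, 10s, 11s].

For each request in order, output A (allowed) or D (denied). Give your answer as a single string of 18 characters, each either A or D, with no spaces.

Simulating step by step:
  req#1 t=1s: ALLOW
  req#2 t=3s: ALLOW
  req#3 t=4s: ALLOW
  req#4 t=4s: ALLOW
  req#5 t=4s: DENY
  req#6 t=5s: ALLOW
  req#7 t=5s: ALLOW
  req#8 t=5s: DENY
  req#9 t=5s: DENY
  req#10 t=6s: ALLOW
  req#11 t=6s: ALLOW
  req#12 t=6s: DENY
  req#13 t=7s: ALLOW
  req#14 t=8s: ALLOW
  req#15 t=8s: ALLOW
  req#16 t=8s: DENY
  req#17 t=10s: ALLOW
  req#18 t=11s: ALLOW

Answer: AAAADAADDAADAAADAA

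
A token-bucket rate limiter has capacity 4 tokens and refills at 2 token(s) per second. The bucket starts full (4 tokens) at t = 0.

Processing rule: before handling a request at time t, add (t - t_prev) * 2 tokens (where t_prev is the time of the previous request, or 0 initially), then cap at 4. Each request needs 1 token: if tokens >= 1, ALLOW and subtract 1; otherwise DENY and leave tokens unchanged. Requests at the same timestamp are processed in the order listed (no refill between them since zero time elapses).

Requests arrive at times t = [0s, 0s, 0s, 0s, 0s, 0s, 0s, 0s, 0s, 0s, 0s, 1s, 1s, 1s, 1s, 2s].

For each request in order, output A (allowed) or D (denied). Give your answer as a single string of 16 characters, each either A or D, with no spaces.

Simulating step by step:
  req#1 t=0s: ALLOW
  req#2 t=0s: ALLOW
  req#3 t=0s: ALLOW
  req#4 t=0s: ALLOW
  req#5 t=0s: DENY
  req#6 t=0s: DENY
  req#7 t=0s: DENY
  req#8 t=0s: DENY
  req#9 t=0s: DENY
  req#10 t=0s: DENY
  req#11 t=0s: DENY
  req#12 t=1s: ALLOW
  req#13 t=1s: ALLOW
  req#14 t=1s: DENY
  req#15 t=1s: DENY
  req#16 t=2s: ALLOW

Answer: AAAADDDDDDDAADDA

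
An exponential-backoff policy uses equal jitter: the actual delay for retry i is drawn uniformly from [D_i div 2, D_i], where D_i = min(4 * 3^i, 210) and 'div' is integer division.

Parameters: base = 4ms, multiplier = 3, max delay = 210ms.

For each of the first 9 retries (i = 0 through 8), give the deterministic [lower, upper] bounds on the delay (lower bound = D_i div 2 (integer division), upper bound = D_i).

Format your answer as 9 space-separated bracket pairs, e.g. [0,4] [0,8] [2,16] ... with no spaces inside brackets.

Computing bounds per retry:
  i=0: D_i=min(4*3^0,210)=4, bounds=[2,4]
  i=1: D_i=min(4*3^1,210)=12, bounds=[6,12]
  i=2: D_i=min(4*3^2,210)=36, bounds=[18,36]
  i=3: D_i=min(4*3^3,210)=108, bounds=[54,108]
  i=4: D_i=min(4*3^4,210)=210, bounds=[105,210]
  i=5: D_i=min(4*3^5,210)=210, bounds=[105,210]
  i=6: D_i=min(4*3^6,210)=210, bounds=[105,210]
  i=7: D_i=min(4*3^7,210)=210, bounds=[105,210]
  i=8: D_i=min(4*3^8,210)=210, bounds=[105,210]

Answer: [2,4] [6,12] [18,36] [54,108] [105,210] [105,210] [105,210] [105,210] [105,210]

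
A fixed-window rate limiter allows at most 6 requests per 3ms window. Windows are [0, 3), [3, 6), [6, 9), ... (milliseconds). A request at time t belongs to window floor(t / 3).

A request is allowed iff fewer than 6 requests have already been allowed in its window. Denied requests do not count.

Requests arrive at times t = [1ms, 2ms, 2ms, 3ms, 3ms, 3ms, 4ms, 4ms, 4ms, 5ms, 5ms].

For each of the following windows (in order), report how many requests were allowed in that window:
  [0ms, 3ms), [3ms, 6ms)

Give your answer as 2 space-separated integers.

Answer: 3 6

Derivation:
Processing requests:
  req#1 t=1ms (window 0): ALLOW
  req#2 t=2ms (window 0): ALLOW
  req#3 t=2ms (window 0): ALLOW
  req#4 t=3ms (window 1): ALLOW
  req#5 t=3ms (window 1): ALLOW
  req#6 t=3ms (window 1): ALLOW
  req#7 t=4ms (window 1): ALLOW
  req#8 t=4ms (window 1): ALLOW
  req#9 t=4ms (window 1): ALLOW
  req#10 t=5ms (window 1): DENY
  req#11 t=5ms (window 1): DENY

Allowed counts by window: 3 6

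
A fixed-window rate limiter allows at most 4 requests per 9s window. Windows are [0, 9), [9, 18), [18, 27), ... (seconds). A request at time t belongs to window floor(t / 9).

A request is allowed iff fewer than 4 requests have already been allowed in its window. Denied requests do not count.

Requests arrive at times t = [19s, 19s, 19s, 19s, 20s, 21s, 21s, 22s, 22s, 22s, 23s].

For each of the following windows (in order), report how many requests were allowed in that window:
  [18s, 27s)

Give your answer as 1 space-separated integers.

Answer: 4

Derivation:
Processing requests:
  req#1 t=19s (window 2): ALLOW
  req#2 t=19s (window 2): ALLOW
  req#3 t=19s (window 2): ALLOW
  req#4 t=19s (window 2): ALLOW
  req#5 t=20s (window 2): DENY
  req#6 t=21s (window 2): DENY
  req#7 t=21s (window 2): DENY
  req#8 t=22s (window 2): DENY
  req#9 t=22s (window 2): DENY
  req#10 t=22s (window 2): DENY
  req#11 t=23s (window 2): DENY

Allowed counts by window: 4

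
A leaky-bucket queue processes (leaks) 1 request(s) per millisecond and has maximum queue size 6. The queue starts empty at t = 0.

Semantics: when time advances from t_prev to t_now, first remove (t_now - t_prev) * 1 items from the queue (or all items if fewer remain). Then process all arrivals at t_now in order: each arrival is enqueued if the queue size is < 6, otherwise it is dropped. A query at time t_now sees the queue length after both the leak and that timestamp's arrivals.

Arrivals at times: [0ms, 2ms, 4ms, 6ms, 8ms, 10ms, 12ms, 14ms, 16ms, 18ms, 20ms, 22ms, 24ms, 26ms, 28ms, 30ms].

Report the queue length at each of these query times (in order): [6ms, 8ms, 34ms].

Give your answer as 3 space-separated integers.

Queue lengths at query times:
  query t=6ms: backlog = 1
  query t=8ms: backlog = 1
  query t=34ms: backlog = 0

Answer: 1 1 0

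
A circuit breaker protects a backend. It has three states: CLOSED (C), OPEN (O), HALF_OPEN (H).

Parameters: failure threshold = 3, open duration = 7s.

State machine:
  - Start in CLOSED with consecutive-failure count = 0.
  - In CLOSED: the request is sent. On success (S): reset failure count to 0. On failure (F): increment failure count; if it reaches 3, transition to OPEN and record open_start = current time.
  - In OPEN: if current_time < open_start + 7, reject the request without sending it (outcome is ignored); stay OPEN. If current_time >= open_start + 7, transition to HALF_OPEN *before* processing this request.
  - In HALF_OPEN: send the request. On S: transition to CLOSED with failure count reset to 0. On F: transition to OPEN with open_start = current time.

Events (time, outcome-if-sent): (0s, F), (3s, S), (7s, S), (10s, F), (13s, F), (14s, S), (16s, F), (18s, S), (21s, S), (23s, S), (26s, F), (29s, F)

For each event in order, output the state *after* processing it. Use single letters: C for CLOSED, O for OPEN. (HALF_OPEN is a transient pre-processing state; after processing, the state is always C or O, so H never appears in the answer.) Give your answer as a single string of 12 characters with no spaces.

Answer: CCCCCCCCCCCC

Derivation:
State after each event:
  event#1 t=0s outcome=F: state=CLOSED
  event#2 t=3s outcome=S: state=CLOSED
  event#3 t=7s outcome=S: state=CLOSED
  event#4 t=10s outcome=F: state=CLOSED
  event#5 t=13s outcome=F: state=CLOSED
  event#6 t=14s outcome=S: state=CLOSED
  event#7 t=16s outcome=F: state=CLOSED
  event#8 t=18s outcome=S: state=CLOSED
  event#9 t=21s outcome=S: state=CLOSED
  event#10 t=23s outcome=S: state=CLOSED
  event#11 t=26s outcome=F: state=CLOSED
  event#12 t=29s outcome=F: state=CLOSED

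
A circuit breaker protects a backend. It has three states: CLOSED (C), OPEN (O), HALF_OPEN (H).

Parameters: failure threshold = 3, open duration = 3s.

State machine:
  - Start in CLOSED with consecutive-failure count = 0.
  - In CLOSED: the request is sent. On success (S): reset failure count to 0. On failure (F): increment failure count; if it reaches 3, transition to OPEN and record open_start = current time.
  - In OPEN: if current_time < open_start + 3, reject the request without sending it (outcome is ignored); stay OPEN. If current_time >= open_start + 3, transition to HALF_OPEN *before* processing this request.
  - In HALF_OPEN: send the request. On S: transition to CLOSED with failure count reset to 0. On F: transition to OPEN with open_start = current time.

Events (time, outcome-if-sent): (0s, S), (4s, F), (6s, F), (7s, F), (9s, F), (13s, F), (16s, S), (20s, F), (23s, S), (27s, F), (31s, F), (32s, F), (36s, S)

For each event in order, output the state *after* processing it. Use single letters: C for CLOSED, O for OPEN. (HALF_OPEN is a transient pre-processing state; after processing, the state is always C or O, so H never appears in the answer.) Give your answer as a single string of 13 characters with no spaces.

State after each event:
  event#1 t=0s outcome=S: state=CLOSED
  event#2 t=4s outcome=F: state=CLOSED
  event#3 t=6s outcome=F: state=CLOSED
  event#4 t=7s outcome=F: state=OPEN
  event#5 t=9s outcome=F: state=OPEN
  event#6 t=13s outcome=F: state=OPEN
  event#7 t=16s outcome=S: state=CLOSED
  event#8 t=20s outcome=F: state=CLOSED
  event#9 t=23s outcome=S: state=CLOSED
  event#10 t=27s outcome=F: state=CLOSED
  event#11 t=31s outcome=F: state=CLOSED
  event#12 t=32s outcome=F: state=OPEN
  event#13 t=36s outcome=S: state=CLOSED

Answer: CCCOOOCCCCCOC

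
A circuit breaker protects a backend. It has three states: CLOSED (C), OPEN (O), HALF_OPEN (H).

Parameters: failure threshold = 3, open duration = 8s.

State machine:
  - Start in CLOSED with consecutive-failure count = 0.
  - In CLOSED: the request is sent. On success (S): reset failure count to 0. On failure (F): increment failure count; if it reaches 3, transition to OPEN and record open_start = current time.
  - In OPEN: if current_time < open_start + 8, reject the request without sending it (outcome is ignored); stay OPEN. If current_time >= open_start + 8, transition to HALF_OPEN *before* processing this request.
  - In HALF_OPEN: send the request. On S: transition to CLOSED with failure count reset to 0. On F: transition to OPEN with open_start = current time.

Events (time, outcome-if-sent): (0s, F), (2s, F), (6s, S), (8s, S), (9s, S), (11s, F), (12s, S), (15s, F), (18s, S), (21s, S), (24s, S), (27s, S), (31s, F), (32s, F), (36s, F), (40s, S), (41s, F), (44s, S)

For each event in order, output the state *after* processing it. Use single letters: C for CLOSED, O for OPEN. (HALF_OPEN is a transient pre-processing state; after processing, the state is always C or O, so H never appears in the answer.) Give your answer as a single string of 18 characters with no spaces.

State after each event:
  event#1 t=0s outcome=F: state=CLOSED
  event#2 t=2s outcome=F: state=CLOSED
  event#3 t=6s outcome=S: state=CLOSED
  event#4 t=8s outcome=S: state=CLOSED
  event#5 t=9s outcome=S: state=CLOSED
  event#6 t=11s outcome=F: state=CLOSED
  event#7 t=12s outcome=S: state=CLOSED
  event#8 t=15s outcome=F: state=CLOSED
  event#9 t=18s outcome=S: state=CLOSED
  event#10 t=21s outcome=S: state=CLOSED
  event#11 t=24s outcome=S: state=CLOSED
  event#12 t=27s outcome=S: state=CLOSED
  event#13 t=31s outcome=F: state=CLOSED
  event#14 t=32s outcome=F: state=CLOSED
  event#15 t=36s outcome=F: state=OPEN
  event#16 t=40s outcome=S: state=OPEN
  event#17 t=41s outcome=F: state=OPEN
  event#18 t=44s outcome=S: state=CLOSED

Answer: CCCCCCCCCCCCCCOOOC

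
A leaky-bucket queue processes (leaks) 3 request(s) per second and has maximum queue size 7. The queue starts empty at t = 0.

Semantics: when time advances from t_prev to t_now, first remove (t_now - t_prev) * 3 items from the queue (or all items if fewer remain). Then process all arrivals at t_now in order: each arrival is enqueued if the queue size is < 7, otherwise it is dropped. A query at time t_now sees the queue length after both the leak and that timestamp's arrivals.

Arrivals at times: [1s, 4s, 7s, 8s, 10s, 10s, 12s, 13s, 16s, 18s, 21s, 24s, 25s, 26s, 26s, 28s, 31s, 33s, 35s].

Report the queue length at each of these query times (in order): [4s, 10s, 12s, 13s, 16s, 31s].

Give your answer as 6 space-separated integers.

Queue lengths at query times:
  query t=4s: backlog = 1
  query t=10s: backlog = 2
  query t=12s: backlog = 1
  query t=13s: backlog = 1
  query t=16s: backlog = 1
  query t=31s: backlog = 1

Answer: 1 2 1 1 1 1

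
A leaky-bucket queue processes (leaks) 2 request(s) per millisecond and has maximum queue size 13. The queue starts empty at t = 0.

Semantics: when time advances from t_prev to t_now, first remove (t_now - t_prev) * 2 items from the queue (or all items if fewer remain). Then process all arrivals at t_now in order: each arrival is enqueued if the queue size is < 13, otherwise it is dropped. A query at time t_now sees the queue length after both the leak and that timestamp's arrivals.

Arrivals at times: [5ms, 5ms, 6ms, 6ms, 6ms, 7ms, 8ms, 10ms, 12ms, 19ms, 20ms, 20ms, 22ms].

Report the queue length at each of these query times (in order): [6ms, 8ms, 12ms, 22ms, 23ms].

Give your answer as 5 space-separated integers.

Answer: 3 1 1 1 0

Derivation:
Queue lengths at query times:
  query t=6ms: backlog = 3
  query t=8ms: backlog = 1
  query t=12ms: backlog = 1
  query t=22ms: backlog = 1
  query t=23ms: backlog = 0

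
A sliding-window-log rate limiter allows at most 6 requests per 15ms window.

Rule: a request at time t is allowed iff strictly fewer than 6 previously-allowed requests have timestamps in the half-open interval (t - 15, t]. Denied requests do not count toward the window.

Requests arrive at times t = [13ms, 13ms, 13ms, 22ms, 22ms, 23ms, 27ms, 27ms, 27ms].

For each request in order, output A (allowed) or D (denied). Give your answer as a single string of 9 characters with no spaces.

Answer: AAAAAADDD

Derivation:
Tracking allowed requests in the window:
  req#1 t=13ms: ALLOW
  req#2 t=13ms: ALLOW
  req#3 t=13ms: ALLOW
  req#4 t=22ms: ALLOW
  req#5 t=22ms: ALLOW
  req#6 t=23ms: ALLOW
  req#7 t=27ms: DENY
  req#8 t=27ms: DENY
  req#9 t=27ms: DENY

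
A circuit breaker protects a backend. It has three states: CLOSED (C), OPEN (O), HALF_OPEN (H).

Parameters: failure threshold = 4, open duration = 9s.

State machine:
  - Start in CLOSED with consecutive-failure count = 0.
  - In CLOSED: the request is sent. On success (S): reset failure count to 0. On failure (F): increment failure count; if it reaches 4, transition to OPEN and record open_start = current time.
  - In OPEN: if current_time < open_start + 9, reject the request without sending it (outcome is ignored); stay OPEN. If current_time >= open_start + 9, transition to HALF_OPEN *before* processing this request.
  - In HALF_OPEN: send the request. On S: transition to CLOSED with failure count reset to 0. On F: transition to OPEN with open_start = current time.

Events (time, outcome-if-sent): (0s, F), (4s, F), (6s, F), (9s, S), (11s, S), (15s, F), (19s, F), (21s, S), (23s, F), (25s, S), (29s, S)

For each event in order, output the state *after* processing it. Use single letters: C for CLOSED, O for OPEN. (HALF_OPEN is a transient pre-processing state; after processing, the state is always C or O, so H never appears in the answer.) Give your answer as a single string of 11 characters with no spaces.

State after each event:
  event#1 t=0s outcome=F: state=CLOSED
  event#2 t=4s outcome=F: state=CLOSED
  event#3 t=6s outcome=F: state=CLOSED
  event#4 t=9s outcome=S: state=CLOSED
  event#5 t=11s outcome=S: state=CLOSED
  event#6 t=15s outcome=F: state=CLOSED
  event#7 t=19s outcome=F: state=CLOSED
  event#8 t=21s outcome=S: state=CLOSED
  event#9 t=23s outcome=F: state=CLOSED
  event#10 t=25s outcome=S: state=CLOSED
  event#11 t=29s outcome=S: state=CLOSED

Answer: CCCCCCCCCCC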